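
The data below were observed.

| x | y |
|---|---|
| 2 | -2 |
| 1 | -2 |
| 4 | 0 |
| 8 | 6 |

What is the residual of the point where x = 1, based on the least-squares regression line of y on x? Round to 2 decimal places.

0.80

n = 4, Σx = 15, Σy = 2, Σxy = 42, Σx² = 85
Sxx = Σx² − (Σx)²/n = 85 − 56.25 = 28.75
Sxy = Σxy − (Σx)(Σy)/n = 42 − 7.5 = 34.5
b = Sxy/Sxx = 34.5/28.75 = 1.2
a = ȳ − b·x̄ = 0.5 − 1.2·3.75 = -4
ŷ(1) = -4 + 1.2·1 = -2.8
residual = y − ŷ = -2 − (-2.8) = 0.8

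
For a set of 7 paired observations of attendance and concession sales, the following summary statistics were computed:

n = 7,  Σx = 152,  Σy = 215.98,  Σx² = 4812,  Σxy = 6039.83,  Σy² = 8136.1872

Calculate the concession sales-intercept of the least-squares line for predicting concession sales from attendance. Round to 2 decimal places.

Sxx = Σx² − (Σx)²/n = 4812 − 3300.571429 = 1511.428571
Sxy = Σxy − (Σx)(Σy)/n = 6039.83 − 4689.851429 = 1349.978571
b = Sxy/Sxx = 1349.978571/1511.428571 = 0.893181
a = ȳ − b·x̄ = 30.854286 − 0.893181·21.714286 = 11.459509

11.46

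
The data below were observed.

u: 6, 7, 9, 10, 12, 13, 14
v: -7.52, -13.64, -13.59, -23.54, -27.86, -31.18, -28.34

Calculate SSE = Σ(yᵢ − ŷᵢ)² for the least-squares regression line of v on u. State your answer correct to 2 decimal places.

50.96

n = 7, Σx = 71, Σy = -145.67, Σxy = -1634.73, Σx² = 775, Σy² = 3532.9473
Sxx = Σx² − (Σx)²/n = 775 − 720.142857 = 54.857143
Sxy = Σxy − (Σx)(Σy)/n = -1634.73 − (-1477.51) = -157.22
Syy = Σy² − (Σy)²/n = 3532.9473 − 3031.3927 = 501.5546
b = Sxy/Sxx = -157.22/54.857143 = -2.865990
SSE = Syy − b·Sxy = 501.5546 − (-2.865990)·(-157.22) = 50.963718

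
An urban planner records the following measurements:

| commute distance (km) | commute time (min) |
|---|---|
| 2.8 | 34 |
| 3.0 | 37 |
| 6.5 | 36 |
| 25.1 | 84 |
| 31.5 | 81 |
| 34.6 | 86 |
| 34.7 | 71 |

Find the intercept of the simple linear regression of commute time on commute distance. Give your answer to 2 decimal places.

n = 7, Σx = 138.2, Σy = 429, Σxy = 10539.4, Σx² = 4082.6
Sxx = Σx² − (Σx)²/n = 4082.6 − 2728.462857 = 1354.137143
Sxy = Σxy − (Σx)(Σy)/n = 10539.4 − 8469.685714 = 2069.714286
b = Sxy/Sxx = 2069.714286/1354.137143 = 1.528438
a = ȳ − b·x̄ = 61.285714 − 1.528438·19.742857 = 31.109987

31.11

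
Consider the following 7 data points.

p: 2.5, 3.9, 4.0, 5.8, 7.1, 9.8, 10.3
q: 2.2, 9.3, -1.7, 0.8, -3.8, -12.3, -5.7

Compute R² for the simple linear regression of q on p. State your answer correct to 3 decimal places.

n = 7, Σx = 43.4, Σy = -11.2, Σxy = -166.62, Σx² = 323.64, Σy² = 293.08
Sxx = Σx² − (Σx)²/n = 323.64 − 269.08 = 54.56
Sxy = Σxy − (Σx)(Σy)/n = -166.62 − (-69.44) = -97.18
Syy = Σy² − (Σy)²/n = 293.08 − 17.92 = 275.16
R² = Sxy²/(Sxx·Syy) = (-97.18)²/(54.56·275.16) = 0.629063

0.629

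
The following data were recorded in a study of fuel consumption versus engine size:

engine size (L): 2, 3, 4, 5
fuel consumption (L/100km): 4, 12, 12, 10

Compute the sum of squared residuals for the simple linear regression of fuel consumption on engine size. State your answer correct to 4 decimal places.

n = 4, Σx = 14, Σy = 38, Σxy = 142, Σx² = 54, Σy² = 404
Sxx = Σx² − (Σx)²/n = 54 − 49 = 5
Sxy = Σxy − (Σx)(Σy)/n = 142 − 133 = 9
Syy = Σy² − (Σy)²/n = 404 − 361 = 43
b = Sxy/Sxx = 9/5 = 1.8
SSE = Syy − b·Sxy = 43 − 1.8·9 = 26.8

26.8000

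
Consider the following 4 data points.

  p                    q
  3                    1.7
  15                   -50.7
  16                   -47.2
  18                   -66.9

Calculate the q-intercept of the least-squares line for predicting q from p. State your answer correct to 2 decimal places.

15.23

n = 4, Σx = 52, Σy = -163.1, Σxy = -2714.8, Σx² = 814
Sxx = Σx² − (Σx)²/n = 814 − 676 = 138
Sxy = Σxy − (Σx)(Σy)/n = -2714.8 − (-2120.3) = -594.5
b = Sxy/Sxx = -594.5/138 = -4.307971
a = ȳ − b·x̄ = -40.775 − (-4.307971)·13 = 15.228623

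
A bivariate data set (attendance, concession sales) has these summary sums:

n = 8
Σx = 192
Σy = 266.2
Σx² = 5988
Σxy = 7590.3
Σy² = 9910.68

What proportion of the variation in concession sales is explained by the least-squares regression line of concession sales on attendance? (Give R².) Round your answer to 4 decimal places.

Sxx = Σx² − (Σx)²/n = 5988 − 4608 = 1380
Sxy = Σxy − (Σx)(Σy)/n = 7590.3 − 6388.8 = 1201.5
Syy = Σy² − (Σy)²/n = 9910.68 − 8857.805 = 1052.875
R² = Sxy²/(Sxx·Syy) = (1201.5)²/(1380·1052.875) = 0.993554

0.9936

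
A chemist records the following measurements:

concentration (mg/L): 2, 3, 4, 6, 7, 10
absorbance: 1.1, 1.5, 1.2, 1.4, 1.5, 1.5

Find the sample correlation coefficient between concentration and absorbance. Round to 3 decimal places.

0.647

n = 6, Σx = 32, Σy = 8.2, Σxy = 45.4, Σx² = 214, Σy² = 11.36
Sxx = Σx² − (Σx)²/n = 214 − 170.666667 = 43.333333
Sxy = Σxy − (Σx)(Σy)/n = 45.4 − 43.733333 = 1.666667
Syy = Σy² − (Σy)²/n = 11.36 − 11.206667 = 0.153333
r = Sxy/√(Sxx·Syy) = 1.666667/√(6.644444) = 1.666667/2.577682 = 0.646576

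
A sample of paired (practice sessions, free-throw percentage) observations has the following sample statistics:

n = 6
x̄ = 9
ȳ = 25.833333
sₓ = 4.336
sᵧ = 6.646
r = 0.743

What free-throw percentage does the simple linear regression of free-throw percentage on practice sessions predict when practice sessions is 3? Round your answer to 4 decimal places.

19.0003

b = r · sᵧ/sₓ = 0.743 · 6.646/4.336 = 1.138833
a = ȳ − b·x̄ = 25.833333 − 1.138833·9 = 15.583840
ŷ(3) = a + b·3 = 15.583840 + 1.138833·3 = 19.000338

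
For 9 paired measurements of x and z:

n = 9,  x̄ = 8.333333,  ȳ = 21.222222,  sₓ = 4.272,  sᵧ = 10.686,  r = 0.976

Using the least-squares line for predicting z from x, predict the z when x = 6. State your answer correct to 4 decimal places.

b = r · sᵧ/sₓ = 0.976 · 10.686/4.272 = 2.441371
a = ȳ − b·x̄ = 21.222222 − 2.441371·8.333333 = 0.877466
ŷ(6) = a + b·6 = 0.877466 + 2.441371·6 = 15.525691

15.5257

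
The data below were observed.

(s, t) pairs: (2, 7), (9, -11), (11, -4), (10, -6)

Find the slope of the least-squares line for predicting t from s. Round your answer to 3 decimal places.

-1.540

n = 4, Σx = 32, Σy = -14, Σxy = -189, Σx² = 306
Sxx = Σx² − (Σx)²/n = 306 − 256 = 50
Sxy = Σxy − (Σx)(Σy)/n = -189 − (-112) = -77
b = Sxy/Sxx = -77/50 = -1.54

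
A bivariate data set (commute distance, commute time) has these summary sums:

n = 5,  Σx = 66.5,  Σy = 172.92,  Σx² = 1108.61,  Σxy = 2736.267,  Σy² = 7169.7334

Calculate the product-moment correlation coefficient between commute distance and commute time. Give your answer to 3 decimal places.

0.845

Sxx = Σx² − (Σx)²/n = 1108.61 − 884.45 = 224.16
Sxy = Σxy − (Σx)(Σy)/n = 2736.267 − 2299.836 = 436.431
Syy = Σy² − (Σy)²/n = 7169.7334 − 5980.26528 = 1189.46812
r = Sxy/√(Sxx·Syy) = 436.431/√(266631.173779) = 436.431/516.363413 = 0.845201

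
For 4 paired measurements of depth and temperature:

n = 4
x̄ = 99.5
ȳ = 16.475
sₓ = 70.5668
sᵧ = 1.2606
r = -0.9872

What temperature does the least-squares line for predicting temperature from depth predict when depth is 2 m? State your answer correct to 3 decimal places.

b = r · sᵧ/sₓ = -0.9872 · 1.2606/70.5668 = -0.017635
a = ȳ − b·x̄ = 16.475 − (-0.017635)·99.5 = 18.229709
ŷ(2) = a + b·2 = 18.229709 + (-0.017635)·2 = 18.194438

18.194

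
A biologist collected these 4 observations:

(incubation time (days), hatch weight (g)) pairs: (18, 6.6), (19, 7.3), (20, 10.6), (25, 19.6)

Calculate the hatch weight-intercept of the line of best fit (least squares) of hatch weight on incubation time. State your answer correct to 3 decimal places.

n = 4, Σx = 82, Σy = 44.1, Σxy = 959.5, Σx² = 1710
Sxx = Σx² − (Σx)²/n = 1710 − 1681 = 29
Sxy = Σxy − (Σx)(Σy)/n = 959.5 − 904.05 = 55.45
b = Sxy/Sxx = 55.45/29 = 1.912069
a = ȳ − b·x̄ = 11.025 − 1.912069·20.5 = -28.172414

-28.172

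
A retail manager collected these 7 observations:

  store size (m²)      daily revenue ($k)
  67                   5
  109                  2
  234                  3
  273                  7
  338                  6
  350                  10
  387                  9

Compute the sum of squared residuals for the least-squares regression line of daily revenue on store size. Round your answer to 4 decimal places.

22.7294

n = 7, Σx = 1758, Σy = 42, Σxy = 12177, Σx² = 532168, Σy² = 304
Sxx = Σx² − (Σx)²/n = 532168 − 441509.142857 = 90658.857143
Sxy = Σxy − (Σx)(Σy)/n = 12177 − 10548 = 1629
Syy = Σy² − (Σy)²/n = 304 − 252 = 52
b = Sxy/Sxx = 1629/90658.857143 = 0.017968
SSE = Syy − b·Sxy = 52 − 0.017968·1629 = 22.729380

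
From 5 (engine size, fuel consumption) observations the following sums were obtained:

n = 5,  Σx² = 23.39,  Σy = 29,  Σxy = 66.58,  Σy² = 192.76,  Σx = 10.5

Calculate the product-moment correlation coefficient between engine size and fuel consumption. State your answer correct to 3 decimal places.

Sxx = Σx² − (Σx)²/n = 23.39 − 22.05 = 1.34
Sxy = Σxy − (Σx)(Σy)/n = 66.58 − 60.9 = 5.68
Syy = Σy² − (Σy)²/n = 192.76 − 168.2 = 24.56
r = Sxy/√(Sxx·Syy) = 5.68/√(32.9104) = 5.68/5.736759 = 0.990106

0.990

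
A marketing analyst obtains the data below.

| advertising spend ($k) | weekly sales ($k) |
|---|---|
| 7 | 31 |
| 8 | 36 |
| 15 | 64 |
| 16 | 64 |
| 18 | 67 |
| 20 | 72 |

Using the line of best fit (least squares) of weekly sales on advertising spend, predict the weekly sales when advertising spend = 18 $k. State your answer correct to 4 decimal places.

n = 6, Σx = 84, Σy = 334, Σxy = 5135, Σx² = 1318
Sxx = Σx² − (Σx)²/n = 1318 − 1176 = 142
Sxy = Σxy − (Σx)(Σy)/n = 5135 − 4676 = 459
b = Sxy/Sxx = 459/142 = 3.232394
a = ȳ − b·x̄ = 55.666667 − 3.232394·14 = 10.413146
ŷ(18) = a + b·18 = 10.413146 + 3.232394·18 = 68.596244

68.5962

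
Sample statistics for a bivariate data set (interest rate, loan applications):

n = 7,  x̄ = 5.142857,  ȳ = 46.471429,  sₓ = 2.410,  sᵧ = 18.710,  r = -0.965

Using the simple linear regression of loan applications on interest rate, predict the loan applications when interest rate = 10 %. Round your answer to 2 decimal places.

b = r · sᵧ/sₓ = -0.965 · 18.71/2.41 = -7.491763
a = ȳ − b·x̄ = 46.471429 − (-7.491763)·5.142857 = 85.000497
ŷ(10) = a + b·10 = 85.000497 + (-7.491763)·10 = 10.082862

10.08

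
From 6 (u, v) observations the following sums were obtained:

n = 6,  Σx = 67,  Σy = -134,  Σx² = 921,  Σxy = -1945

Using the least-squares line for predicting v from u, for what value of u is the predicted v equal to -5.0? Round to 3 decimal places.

4.490

Sxx = Σx² − (Σx)²/n = 921 − 748.166667 = 172.833333
Sxy = Σxy − (Σx)(Σy)/n = -1945 − (-1496.333333) = -448.666667
b = Sxy/Sxx = -448.666667/172.833333 = -2.595950
a = ȳ − b·x̄ = -22.333333 − (-2.595950)·11.166667 = 6.654773
Set a + b·x = -5.0: x = (-5.0 − 6.654773) / (-2.595950) = 4.489599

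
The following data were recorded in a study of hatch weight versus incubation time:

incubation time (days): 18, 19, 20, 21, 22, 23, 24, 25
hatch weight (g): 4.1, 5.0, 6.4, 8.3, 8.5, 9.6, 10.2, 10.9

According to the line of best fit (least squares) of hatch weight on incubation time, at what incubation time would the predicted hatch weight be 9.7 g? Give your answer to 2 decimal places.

23.34

n = 8, Σx = 172, Σy = 63, Σxy = 1396.2, Σx² = 3740
Sxx = Σx² − (Σx)²/n = 3740 − 3698 = 42
Sxy = Σxy − (Σx)(Σy)/n = 1396.2 − 1354.5 = 41.7
b = Sxy/Sxx = 41.7/42 = 0.992857
a = ȳ − b·x̄ = 7.875 − 0.992857·21.5 = -13.471429
Set a + b·x = 9.7: x = (9.7 − (-13.471429)) / 0.992857 = 23.338129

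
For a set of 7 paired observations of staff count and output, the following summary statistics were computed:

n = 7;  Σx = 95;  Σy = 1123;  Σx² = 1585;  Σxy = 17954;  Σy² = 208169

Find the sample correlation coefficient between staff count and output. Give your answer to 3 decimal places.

0.943

Sxx = Σx² − (Σx)²/n = 1585 − 1289.285714 = 295.714286
Sxy = Σxy − (Σx)(Σy)/n = 17954 − 15240.714286 = 2713.285714
Syy = Σy² − (Σy)²/n = 208169 − 180161.285714 = 28007.714286
r = Sxy/√(Sxx·Syy) = 2713.285714/√(8282281.224490) = 2713.285714/2877.895277 = 0.942802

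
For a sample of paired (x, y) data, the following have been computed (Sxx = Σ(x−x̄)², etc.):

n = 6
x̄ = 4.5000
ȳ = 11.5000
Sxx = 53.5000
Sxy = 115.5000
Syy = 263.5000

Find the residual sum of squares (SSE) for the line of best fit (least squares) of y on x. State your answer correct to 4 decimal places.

14.1495

b = Sxy/Sxx = 115.5/53.5 = 2.158879
SSE = Syy − b·Sxy = 263.5 − 2.158879·115.5 = 14.149533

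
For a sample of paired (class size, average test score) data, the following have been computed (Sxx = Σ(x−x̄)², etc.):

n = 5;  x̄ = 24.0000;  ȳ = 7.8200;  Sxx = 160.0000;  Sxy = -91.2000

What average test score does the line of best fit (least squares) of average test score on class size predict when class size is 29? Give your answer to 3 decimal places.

b = Sxy/Sxx = -91.2/160 = -0.57
a = ȳ − b·x̄ = 7.82 − (-0.57)·24 = 21.5
ŷ(29) = a + b·29 = 21.5 + (-0.57)·29 = 4.97

4.970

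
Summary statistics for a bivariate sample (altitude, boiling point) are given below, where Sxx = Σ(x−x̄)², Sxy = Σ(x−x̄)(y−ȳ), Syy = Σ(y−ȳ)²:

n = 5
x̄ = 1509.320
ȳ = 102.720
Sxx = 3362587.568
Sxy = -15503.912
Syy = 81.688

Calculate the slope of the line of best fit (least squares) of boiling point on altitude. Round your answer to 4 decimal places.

-0.0046

b = Sxy/Sxx = -15503.912/3362587.568 = -0.004611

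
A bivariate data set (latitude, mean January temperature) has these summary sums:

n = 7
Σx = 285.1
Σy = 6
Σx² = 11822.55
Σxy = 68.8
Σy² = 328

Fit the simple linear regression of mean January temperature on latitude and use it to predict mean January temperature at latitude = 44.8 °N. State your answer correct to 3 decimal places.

Sxx = Σx² − (Σx)²/n = 11822.55 − 11611.715714 = 210.834286
Sxy = Σxy − (Σx)(Σy)/n = 68.8 − 244.371429 = -175.571429
b = Sxy/Sxx = -175.571429/210.834286 = -0.832746
a = ȳ − b·x̄ = 0.857143 − (-0.832746)·40.728571 = 34.773702
ŷ(44.8) = a + b·44.8 = 34.773702 + (-0.832746)·44.8 = -2.533323

-2.533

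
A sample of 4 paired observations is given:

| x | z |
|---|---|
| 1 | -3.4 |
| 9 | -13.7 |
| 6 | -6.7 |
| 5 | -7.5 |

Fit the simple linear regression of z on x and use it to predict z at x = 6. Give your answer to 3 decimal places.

-8.743

n = 4, Σx = 21, Σy = -31.3, Σxy = -204.4, Σx² = 143
Sxx = Σx² − (Σx)²/n = 143 − 110.25 = 32.75
Sxy = Σxy − (Σx)(Σy)/n = -204.4 − (-164.325) = -40.075
b = Sxy/Sxx = -40.075/32.75 = -1.223664
a = ȳ − b·x̄ = -7.825 − (-1.223664)·5.25 = -1.400763
ŷ(6) = a + b·6 = -1.400763 + (-1.223664)·6 = -8.742748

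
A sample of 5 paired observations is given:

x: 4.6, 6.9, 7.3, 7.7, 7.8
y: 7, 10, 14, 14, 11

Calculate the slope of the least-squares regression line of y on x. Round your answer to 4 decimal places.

1.8630

n = 5, Σx = 34.3, Σy = 56, Σxy = 397, Σx² = 242.19
Sxx = Σx² − (Σx)²/n = 242.19 − 235.298 = 6.892
Sxy = Σxy − (Σx)(Σy)/n = 397 − 384.16 = 12.84
b = Sxy/Sxx = 12.84/6.892 = 1.863030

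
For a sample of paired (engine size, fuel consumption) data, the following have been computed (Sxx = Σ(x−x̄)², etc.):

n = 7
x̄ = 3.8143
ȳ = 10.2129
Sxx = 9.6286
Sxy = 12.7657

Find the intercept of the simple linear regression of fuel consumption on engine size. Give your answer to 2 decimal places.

5.16

b = Sxy/Sxx = 12.7657/9.6286 = 1.325811
a = ȳ − b·x̄ = 10.2129 − 1.325811·3.8143 = 5.155861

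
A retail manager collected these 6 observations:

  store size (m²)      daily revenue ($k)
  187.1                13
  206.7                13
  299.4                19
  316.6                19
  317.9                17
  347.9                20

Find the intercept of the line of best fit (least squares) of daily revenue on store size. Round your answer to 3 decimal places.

4.261

n = 6, Σx = 1675.6, Σy = 101, Σxy = 29185.7, Σx² = 489702.04
Sxx = Σx² − (Σx)²/n = 489702.04 − 467939.226667 = 21762.813333
Sxy = Σxy − (Σx)(Σy)/n = 29185.7 − 28205.933333 = 979.766667
b = Sxy/Sxx = 979.766667/21762.813333 = 0.045020
a = ȳ − b·x̄ = 16.833333 − 0.045020·279.266667 = 4.260686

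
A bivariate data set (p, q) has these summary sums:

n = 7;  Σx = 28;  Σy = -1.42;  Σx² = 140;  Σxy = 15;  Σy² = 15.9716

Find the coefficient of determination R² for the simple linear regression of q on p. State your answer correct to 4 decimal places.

Sxx = Σx² − (Σx)²/n = 140 − 112 = 28
Sxy = Σxy − (Σx)(Σy)/n = 15 − (-5.68) = 20.68
Syy = Σy² − (Σy)²/n = 15.9716 − 0.288057 = 15.683543
R² = Sxy²/(Sxx·Syy) = (20.68)²/(28·15.683543) = 0.973865

0.9739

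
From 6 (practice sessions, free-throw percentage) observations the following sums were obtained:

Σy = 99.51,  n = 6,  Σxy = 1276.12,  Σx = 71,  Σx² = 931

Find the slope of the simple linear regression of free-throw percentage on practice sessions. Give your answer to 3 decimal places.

Sxx = Σx² − (Σx)²/n = 931 − 840.166667 = 90.833333
Sxy = Σxy − (Σx)(Σy)/n = 1276.12 − 1177.535 = 98.585
b = Sxy/Sxx = 98.585/90.833333 = 1.085339

1.085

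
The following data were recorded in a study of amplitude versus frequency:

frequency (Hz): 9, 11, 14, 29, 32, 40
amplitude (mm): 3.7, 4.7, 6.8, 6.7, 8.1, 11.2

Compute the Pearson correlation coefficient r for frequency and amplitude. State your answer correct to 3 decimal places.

0.909

n = 6, Σx = 135, Σy = 41.2, Σxy = 1081.7, Σx² = 3863, Σy² = 317.96
Sxx = Σx² − (Σx)²/n = 3863 − 3037.5 = 825.5
Sxy = Σxy − (Σx)(Σy)/n = 1081.7 − 927 = 154.7
Syy = Σy² − (Σy)²/n = 317.96 − 282.906667 = 35.053333
r = Sxy/√(Sxx·Syy) = 154.7/√(28936.526667) = 154.7/170.107397 = 0.909425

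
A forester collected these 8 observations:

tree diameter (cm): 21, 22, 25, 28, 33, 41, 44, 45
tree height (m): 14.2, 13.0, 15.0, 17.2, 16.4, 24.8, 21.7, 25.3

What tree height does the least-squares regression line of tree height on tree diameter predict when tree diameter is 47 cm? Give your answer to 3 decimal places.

25.195

n = 8, Σx = 259, Σy = 147.6, Σxy = 5092.1, Σx² = 9065
Sxx = Σx² − (Σx)²/n = 9065 − 8385.125 = 679.875
Sxy = Σxy − (Σx)(Σy)/n = 5092.1 − 4778.55 = 313.55
b = Sxy/Sxx = 313.55/679.875 = 0.461188
a = ȳ − b·x̄ = 18.45 − 0.461188·32.375 = 3.519048
ŷ(47) = a + b·47 = 3.519048 + 0.461188·47 = 25.194870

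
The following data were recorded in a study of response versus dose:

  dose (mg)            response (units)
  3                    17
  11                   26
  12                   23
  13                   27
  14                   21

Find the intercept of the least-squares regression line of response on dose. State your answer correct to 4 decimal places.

n = 5, Σx = 53, Σy = 114, Σxy = 1258, Σx² = 639
Sxx = Σx² − (Σx)²/n = 639 − 561.8 = 77.2
Sxy = Σxy − (Σx)(Σy)/n = 1258 − 1208.4 = 49.6
b = Sxy/Sxx = 49.6/77.2 = 0.642487
a = ȳ − b·x̄ = 22.8 − 0.642487·10.6 = 15.989637

15.9896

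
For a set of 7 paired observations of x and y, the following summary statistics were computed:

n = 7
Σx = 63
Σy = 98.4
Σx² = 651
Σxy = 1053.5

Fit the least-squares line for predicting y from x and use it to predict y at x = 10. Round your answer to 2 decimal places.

Sxx = Σx² − (Σx)²/n = 651 − 567 = 84
Sxy = Σxy − (Σx)(Σy)/n = 1053.5 − 885.6 = 167.9
b = Sxy/Sxx = 167.9/84 = 1.998810
a = ȳ − b·x̄ = 14.057143 − 1.998810·9 = -3.932143
ŷ(10) = a + b·10 = -3.932143 + 1.998810·10 = 16.055952

16.06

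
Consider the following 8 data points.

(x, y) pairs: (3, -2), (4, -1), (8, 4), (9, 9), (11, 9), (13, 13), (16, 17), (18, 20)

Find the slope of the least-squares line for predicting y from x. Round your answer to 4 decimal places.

1.4825

n = 8, Σx = 82, Σy = 69, Σxy = 1003, Σx² = 1040
Sxx = Σx² − (Σx)²/n = 1040 − 840.5 = 199.5
Sxy = Σxy − (Σx)(Σy)/n = 1003 − 707.25 = 295.75
b = Sxy/Sxx = 295.75/199.5 = 1.482456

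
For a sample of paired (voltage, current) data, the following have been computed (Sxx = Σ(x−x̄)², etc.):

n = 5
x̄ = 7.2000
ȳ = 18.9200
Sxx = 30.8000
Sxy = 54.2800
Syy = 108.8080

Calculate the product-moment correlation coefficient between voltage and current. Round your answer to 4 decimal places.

0.9376

r = Sxy/√(Sxx·Syy) = 54.28/√(3351.2864) = 54.28/57.890296 = 0.937636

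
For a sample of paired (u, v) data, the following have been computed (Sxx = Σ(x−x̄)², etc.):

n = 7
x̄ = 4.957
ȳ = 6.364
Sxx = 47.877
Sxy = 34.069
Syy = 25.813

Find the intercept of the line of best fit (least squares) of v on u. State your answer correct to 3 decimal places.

b = Sxy/Sxx = 34.069/47.877 = 0.711594
a = ȳ − b·x̄ = 6.364 − 0.711594·4.957 = 2.836627

2.837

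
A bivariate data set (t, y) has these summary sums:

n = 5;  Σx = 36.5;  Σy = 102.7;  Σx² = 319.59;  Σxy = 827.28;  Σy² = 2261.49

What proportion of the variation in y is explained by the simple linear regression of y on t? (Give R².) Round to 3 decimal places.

Sxx = Σx² − (Σx)²/n = 319.59 − 266.45 = 53.14
Sxy = Σxy − (Σx)(Σy)/n = 827.28 − 749.71 = 77.57
Syy = Σy² − (Σy)²/n = 2261.49 − 2109.458 = 152.032
R² = Sxy²/(Sxx·Syy) = (77.57)²/(53.14·152.032) = 0.744785

0.745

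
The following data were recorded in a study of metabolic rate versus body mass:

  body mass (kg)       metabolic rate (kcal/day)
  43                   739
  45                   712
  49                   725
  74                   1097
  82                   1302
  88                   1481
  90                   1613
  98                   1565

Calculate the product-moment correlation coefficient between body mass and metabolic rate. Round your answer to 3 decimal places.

0.980

n = 8, Σx = 569, Σy = 9234, Σxy = 716152, Σx² = 43923, Σy² = 11721658
Sxx = Σx² − (Σx)²/n = 43923 − 40470.125 = 3452.875
Sxy = Σxy − (Σx)(Σy)/n = 716152 − 656768.25 = 59383.75
Syy = Σy² − (Σy)²/n = 11721658 − 10658344.5 = 1063313.5
r = Sxy/√(Sxx·Syy) = 59383.75/√(3671488601.3125) = 59383.75/60592.809815 = 0.980046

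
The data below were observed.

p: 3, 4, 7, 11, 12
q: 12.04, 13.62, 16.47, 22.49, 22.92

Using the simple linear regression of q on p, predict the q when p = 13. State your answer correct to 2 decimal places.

n = 5, Σx = 37, Σy = 87.54, Σxy = 728.32, Σx² = 339
Sxx = Σx² − (Σx)²/n = 339 − 273.8 = 65.2
Sxy = Σxy − (Σx)(Σy)/n = 728.32 − 647.796 = 80.524
b = Sxy/Sxx = 80.524/65.2 = 1.235031
a = ȳ − b·x̄ = 17.508 − 1.235031·7.4 = 8.368773
ŷ(13) = a + b·13 = 8.368773 + 1.235031·13 = 24.424172

24.42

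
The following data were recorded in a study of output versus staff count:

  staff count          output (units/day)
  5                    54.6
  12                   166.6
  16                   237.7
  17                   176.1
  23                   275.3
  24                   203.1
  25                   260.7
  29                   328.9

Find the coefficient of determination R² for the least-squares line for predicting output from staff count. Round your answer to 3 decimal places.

0.824

n = 8, Σx = 151, Σy = 1703, Σxy = 36331, Σx² = 3285, Σy² = 411428.62
Sxx = Σx² − (Σx)²/n = 3285 − 2850.125 = 434.875
Sxy = Σxy − (Σx)(Σy)/n = 36331 − 32144.125 = 4186.875
Syy = Σy² − (Σy)²/n = 411428.62 − 362526.125 = 48902.495
R² = Sxy²/(Sxx·Syy) = (4186.875)²/(434.875·48902.495) = 0.824299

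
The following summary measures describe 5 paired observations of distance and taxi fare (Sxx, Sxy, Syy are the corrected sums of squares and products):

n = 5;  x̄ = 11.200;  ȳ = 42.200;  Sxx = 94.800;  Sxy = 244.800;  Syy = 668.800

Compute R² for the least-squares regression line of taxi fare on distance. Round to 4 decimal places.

0.9452

R² = Sxy²/(Sxx·Syy) = (244.8)²/(94.8·668.8) = 0.945188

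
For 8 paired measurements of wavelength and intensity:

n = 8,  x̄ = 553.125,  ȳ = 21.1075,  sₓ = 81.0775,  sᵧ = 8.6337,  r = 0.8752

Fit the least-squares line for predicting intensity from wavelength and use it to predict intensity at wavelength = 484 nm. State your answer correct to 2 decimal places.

b = r · sᵧ/sₓ = 0.8752 · 8.6337/81.0775 = 0.093197
a = ȳ − b·x̄ = 21.1075 − 0.093197·553.125 = -30.442326
ŷ(484) = a + b·484 = -30.442326 + 0.093197·484 = 14.665228

14.67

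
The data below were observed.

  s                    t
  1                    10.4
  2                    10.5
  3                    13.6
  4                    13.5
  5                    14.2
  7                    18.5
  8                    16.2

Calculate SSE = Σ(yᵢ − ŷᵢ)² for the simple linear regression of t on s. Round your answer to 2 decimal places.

7.91

n = 7, Σx = 30, Σy = 96.9, Σxy = 456.3, Σx² = 168, Σy² = 1391.95
Sxx = Σx² − (Σx)²/n = 168 − 128.571429 = 39.428571
Sxy = Σxy − (Σx)(Σy)/n = 456.3 − 415.285714 = 41.014286
Syy = Σy² − (Σy)²/n = 1391.95 − 1341.372857 = 50.577143
b = Sxy/Sxx = 41.014286/39.428571 = 1.040217
SSE = Syy − b·Sxy = 50.577143 − 1.040217·41.014286 = 7.913370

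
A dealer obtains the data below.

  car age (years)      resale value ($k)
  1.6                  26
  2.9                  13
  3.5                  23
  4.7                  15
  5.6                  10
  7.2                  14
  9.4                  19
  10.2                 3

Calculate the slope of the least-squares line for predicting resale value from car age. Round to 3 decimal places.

n = 8, Σx = 45.1, Σy = 123, Σxy = 596.3, Σx² = 320.91
Sxx = Σx² − (Σx)²/n = 320.91 − 254.25125 = 66.65875
Sxy = Σxy − (Σx)(Σy)/n = 596.3 − 693.4125 = -97.1125
b = Sxy/Sxx = -97.1125/66.65875 = -1.456861

-1.457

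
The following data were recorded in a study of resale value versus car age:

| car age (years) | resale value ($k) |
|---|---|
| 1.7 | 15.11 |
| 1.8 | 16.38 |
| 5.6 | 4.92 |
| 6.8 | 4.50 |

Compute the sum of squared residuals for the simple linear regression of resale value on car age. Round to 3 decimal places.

4.292

n = 4, Σx = 15.9, Σy = 40.91, Σxy = 113.323, Σx² = 83.73, Σy² = 541.0729
Sxx = Σx² − (Σx)²/n = 83.73 − 63.2025 = 20.5275
Sxy = Σxy − (Σx)(Σy)/n = 113.323 − 162.61725 = -49.29425
Syy = Σy² − (Σy)²/n = 541.0729 − 418.407025 = 122.665875
b = Sxy/Sxx = -49.29425/20.5275 = -2.401376
SSE = Syy − b·Sxy = 122.665875 − (-2.401376)·(-49.29425) = 4.291836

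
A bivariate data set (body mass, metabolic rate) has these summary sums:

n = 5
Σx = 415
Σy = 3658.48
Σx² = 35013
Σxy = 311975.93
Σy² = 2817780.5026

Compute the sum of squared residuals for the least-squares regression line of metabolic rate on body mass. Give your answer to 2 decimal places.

Sxx = Σx² − (Σx)²/n = 35013 − 34445 = 568
Sxy = Σxy − (Σx)(Σy)/n = 311975.93 − 303653.84 = 8322.09
Syy = Σy² − (Σy)²/n = 2817780.5026 − 2676895.18208 = 140885.32052
b = Sxy/Sxx = 8322.09/568 = 14.651567
SSE = Syy − b·Sxy = 140885.32052 − 14.651567·8322.09 = 18953.662125

18953.66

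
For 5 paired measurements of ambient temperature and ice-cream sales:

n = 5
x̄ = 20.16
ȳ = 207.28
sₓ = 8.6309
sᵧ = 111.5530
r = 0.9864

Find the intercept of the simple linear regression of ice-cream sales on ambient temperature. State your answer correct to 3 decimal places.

-49.741

b = r · sᵧ/sₓ = 0.9864 · 111.553/8.6309 = 12.749062
a = ȳ − b·x̄ = 207.28 − 12.749062·20.16 = -49.741090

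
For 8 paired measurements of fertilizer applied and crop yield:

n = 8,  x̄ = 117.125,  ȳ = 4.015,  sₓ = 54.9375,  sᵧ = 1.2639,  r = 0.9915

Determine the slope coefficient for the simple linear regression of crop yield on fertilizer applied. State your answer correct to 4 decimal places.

b = r · sᵧ/sₓ = 0.9915 · 1.2639/54.9375 = 0.022811

0.0228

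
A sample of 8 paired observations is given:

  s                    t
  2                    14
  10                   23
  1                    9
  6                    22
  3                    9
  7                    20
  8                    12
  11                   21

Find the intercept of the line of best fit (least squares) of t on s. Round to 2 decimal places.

n = 8, Σx = 48, Σy = 130, Σxy = 893, Σx² = 384
Sxx = Σx² − (Σx)²/n = 384 − 288 = 96
Sxy = Σxy − (Σx)(Σy)/n = 893 − 780 = 113
b = Sxy/Sxx = 113/96 = 1.177083
a = ȳ − b·x̄ = 16.25 − 1.177083·6 = 9.1875

9.19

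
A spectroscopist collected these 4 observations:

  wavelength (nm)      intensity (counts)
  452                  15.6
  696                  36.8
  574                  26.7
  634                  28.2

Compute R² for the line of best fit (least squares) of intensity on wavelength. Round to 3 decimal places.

0.965

n = 4, Σx = 2356, Σy = 107.3, Σxy = 65868.6, Σx² = 1420152, Σy² = 3105.73
Sxx = Σx² − (Σx)²/n = 1420152 − 1387684 = 32468
Sxy = Σxy − (Σx)(Σy)/n = 65868.6 − 63199.7 = 2668.9
Syy = Σy² − (Σy)²/n = 3105.73 − 2878.3225 = 227.4075
R² = Sxy²/(Sxx·Syy) = (2668.9)²/(32468·227.4075) = 0.964727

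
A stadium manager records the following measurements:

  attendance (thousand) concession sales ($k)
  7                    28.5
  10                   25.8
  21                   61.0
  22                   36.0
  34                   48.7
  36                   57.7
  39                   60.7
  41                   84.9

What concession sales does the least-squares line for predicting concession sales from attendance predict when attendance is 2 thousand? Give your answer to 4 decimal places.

n = 8, Σx = 210, Σy = 403.3, Σxy = 12111.7, Σx² = 6728
Sxx = Σx² − (Σx)²/n = 6728 − 5512.5 = 1215.5
Sxy = Σxy − (Σx)(Σy)/n = 12111.7 − 10586.625 = 1525.075
b = Sxy/Sxx = 1525.075/1215.5 = 1.254689
a = ȳ − b·x̄ = 50.4125 − 1.254689·26.25 = 17.476903
ŷ(2) = a + b·2 = 17.476903 + 1.254689·2 = 19.986281

19.9863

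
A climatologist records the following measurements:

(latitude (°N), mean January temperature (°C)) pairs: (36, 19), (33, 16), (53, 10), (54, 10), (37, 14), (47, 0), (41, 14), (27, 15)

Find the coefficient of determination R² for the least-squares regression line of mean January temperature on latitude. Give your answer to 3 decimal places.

0.376

n = 8, Σx = 328, Σy = 98, Σxy = 3779, Σx² = 14098, Σy² = 1434
Sxx = Σx² − (Σx)²/n = 14098 − 13448 = 650
Sxy = Σxy − (Σx)(Σy)/n = 3779 − 4018 = -239
Syy = Σy² − (Σy)²/n = 1434 − 1200.5 = 233.5
R² = Sxy²/(Sxx·Syy) = (-239)²/(650·233.5) = 0.376353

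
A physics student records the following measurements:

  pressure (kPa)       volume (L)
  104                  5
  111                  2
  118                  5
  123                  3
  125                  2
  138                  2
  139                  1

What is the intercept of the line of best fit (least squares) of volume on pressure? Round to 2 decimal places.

n = 7, Σx = 858, Σy = 20, Σxy = 2366, Σx² = 106180
Sxx = Σx² − (Σx)²/n = 106180 − 105166.285714 = 1013.714286
Sxy = Σxy − (Σx)(Σy)/n = 2366 − 2451.428571 = -85.428571
b = Sxy/Sxx = -85.428571/1013.714286 = -0.084273
a = ȳ − b·x̄ = 2.857143 − (-0.084273)·122.571429 = 13.186584

13.19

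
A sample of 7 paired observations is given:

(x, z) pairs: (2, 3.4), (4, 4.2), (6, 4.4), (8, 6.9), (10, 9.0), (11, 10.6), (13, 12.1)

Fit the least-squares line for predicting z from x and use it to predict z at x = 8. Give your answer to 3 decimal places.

7.469

n = 7, Σx = 54, Σy = 50.6, Σxy = 469.1, Σx² = 510
Sxx = Σx² − (Σx)²/n = 510 − 416.571429 = 93.428571
Sxy = Σxy − (Σx)(Σy)/n = 469.1 − 390.342857 = 78.757143
b = Sxy/Sxx = 78.757143/93.428571 = 0.842966
a = ȳ − b·x̄ = 7.228571 − 0.842966·7.714286 = 0.725688
ŷ(8) = a + b·8 = 0.725688 + 0.842966·8 = 7.469419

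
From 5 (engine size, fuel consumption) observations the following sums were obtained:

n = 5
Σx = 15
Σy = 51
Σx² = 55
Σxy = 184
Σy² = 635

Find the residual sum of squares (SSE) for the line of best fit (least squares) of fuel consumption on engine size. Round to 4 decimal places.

Sxx = Σx² − (Σx)²/n = 55 − 45 = 10
Sxy = Σxy − (Σx)(Σy)/n = 184 − 153 = 31
Syy = Σy² − (Σy)²/n = 635 − 520.2 = 114.8
b = Sxy/Sxx = 31/10 = 3.1
SSE = Syy − b·Sxy = 114.8 − 3.1·31 = 18.7

18.7000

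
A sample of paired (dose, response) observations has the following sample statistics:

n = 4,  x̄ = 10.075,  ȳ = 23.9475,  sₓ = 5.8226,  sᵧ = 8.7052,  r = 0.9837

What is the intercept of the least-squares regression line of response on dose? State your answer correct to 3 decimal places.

9.130

b = r · sᵧ/sₓ = 0.9837 · 8.7052/5.8226 = 1.470701
a = ȳ − b·x̄ = 23.9475 − 1.470701·10.075 = 9.130185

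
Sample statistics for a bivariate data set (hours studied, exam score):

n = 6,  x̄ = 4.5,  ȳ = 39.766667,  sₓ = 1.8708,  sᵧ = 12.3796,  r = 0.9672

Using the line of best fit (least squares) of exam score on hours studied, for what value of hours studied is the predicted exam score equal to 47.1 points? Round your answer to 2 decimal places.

5.65

b = r · sᵧ/sₓ = 0.9672 · 12.3796/1.8708 = 6.400229
a = ȳ − b·x̄ = 39.766667 − 6.400229·4.5 = 10.965635
Set a + b·x = 47.1: x = (47.1 − 10.965635) / 6.400229 = 5.645792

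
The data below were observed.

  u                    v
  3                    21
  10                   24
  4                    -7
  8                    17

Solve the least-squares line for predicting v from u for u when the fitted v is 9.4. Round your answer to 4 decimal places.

n = 4, Σx = 25, Σy = 55, Σxy = 411, Σx² = 189
Sxx = Σx² − (Σx)²/n = 189 − 156.25 = 32.75
Sxy = Σxy − (Σx)(Σy)/n = 411 − 343.75 = 67.25
b = Sxy/Sxx = 67.25/32.75 = 2.053435
a = ȳ − b·x̄ = 13.75 − 2.053435·6.25 = 0.916031
Set a + b·x = 9.4: x = (9.4 − 0.916031) / 2.053435 = 4.131599

4.1316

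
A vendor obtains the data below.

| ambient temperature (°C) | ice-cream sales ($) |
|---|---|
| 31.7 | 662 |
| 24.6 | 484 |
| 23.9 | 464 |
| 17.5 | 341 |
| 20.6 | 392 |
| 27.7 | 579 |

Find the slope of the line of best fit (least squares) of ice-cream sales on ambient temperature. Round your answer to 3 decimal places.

n = 6, Σx = 146, Σy = 2922, Σxy = 74062.4, Σx² = 3679.16
Sxx = Σx² − (Σx)²/n = 3679.16 − 3552.666667 = 126.493333
Sxy = Σxy − (Σx)(Σy)/n = 74062.4 − 71102 = 2960.4
b = Sxy/Sxx = 2960.4/126.493333 = 23.403605

23.404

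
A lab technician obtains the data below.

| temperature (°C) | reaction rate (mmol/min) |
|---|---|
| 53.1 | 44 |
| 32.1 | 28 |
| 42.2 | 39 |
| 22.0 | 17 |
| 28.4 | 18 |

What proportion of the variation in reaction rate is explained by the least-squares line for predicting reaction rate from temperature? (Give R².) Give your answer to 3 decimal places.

n = 5, Σx = 177.8, Σy = 146, Σxy = 5766.2, Σx² = 6921.42, Σy² = 4854
Sxx = Σx² − (Σx)²/n = 6921.42 − 6322.568 = 598.852
Sxy = Σxy − (Σx)(Σy)/n = 5766.2 − 5191.76 = 574.44
Syy = Σy² − (Σy)²/n = 4854 − 4263.2 = 590.8
R² = Sxy²/(Sxx·Syy) = (574.44)²/(598.852·590.8) = 0.932673

0.933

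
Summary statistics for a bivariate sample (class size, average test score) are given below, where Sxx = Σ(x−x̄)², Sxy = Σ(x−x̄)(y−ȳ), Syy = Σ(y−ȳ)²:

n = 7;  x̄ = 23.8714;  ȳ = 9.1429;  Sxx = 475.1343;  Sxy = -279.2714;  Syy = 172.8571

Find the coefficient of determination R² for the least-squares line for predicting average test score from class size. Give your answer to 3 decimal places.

0.950

R² = Sxy²/(Sxx·Syy) = (-279.2714)²/(475.1343·172.8571) = 0.949619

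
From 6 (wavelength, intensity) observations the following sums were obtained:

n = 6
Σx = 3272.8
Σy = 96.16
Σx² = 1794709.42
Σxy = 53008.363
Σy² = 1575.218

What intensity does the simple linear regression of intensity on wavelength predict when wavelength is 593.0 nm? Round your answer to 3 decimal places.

18.808

Sxx = Σx² − (Σx)²/n = 1794709.42 − 1785203.306667 = 9506.113333
Sxy = Σxy − (Σx)(Σy)/n = 53008.363 − 52452.074667 = 556.288333
b = Sxy/Sxx = 556.288333/9506.113333 = 0.058519
a = ȳ − b·x̄ = 16.026667 − 0.058519·545.466667 = -15.893502
ŷ(593.0) = a + b·593.0 = -15.893502 + 0.058519·593 = 18.808270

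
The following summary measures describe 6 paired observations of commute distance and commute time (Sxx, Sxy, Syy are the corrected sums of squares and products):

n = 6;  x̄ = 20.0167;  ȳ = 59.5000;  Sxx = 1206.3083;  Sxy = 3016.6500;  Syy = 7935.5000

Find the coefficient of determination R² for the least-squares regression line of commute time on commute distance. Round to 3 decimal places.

R² = Sxy²/(Sxx·Syy) = (3016.65)²/(1206.3083·7935.5) = 0.950643

0.951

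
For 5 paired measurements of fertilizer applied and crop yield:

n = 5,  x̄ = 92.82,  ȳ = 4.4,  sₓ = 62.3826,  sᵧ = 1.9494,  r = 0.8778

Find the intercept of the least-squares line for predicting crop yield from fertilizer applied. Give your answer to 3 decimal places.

b = r · sᵧ/sₓ = 0.8778 · 1.9494/62.3826 = 0.027430
a = ȳ − b·x̄ = 4.4 − 0.027430·92.82 = 1.853905

1.854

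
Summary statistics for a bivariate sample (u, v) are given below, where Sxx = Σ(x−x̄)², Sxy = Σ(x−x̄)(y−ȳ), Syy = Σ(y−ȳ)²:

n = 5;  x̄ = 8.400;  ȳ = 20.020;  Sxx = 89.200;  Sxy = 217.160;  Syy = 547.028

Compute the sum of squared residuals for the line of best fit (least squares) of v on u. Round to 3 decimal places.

b = Sxy/Sxx = 217.16/89.2 = 2.434529
SSE = Syy − b·Sxy = 547.028 − 2.434529·217.16 = 18.345650

18.346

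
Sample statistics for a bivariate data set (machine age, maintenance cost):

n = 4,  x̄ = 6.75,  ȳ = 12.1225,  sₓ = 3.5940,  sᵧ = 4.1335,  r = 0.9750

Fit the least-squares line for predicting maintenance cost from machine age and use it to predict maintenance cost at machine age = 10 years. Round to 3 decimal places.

b = r · sᵧ/sₓ = 0.975 · 4.1335/3.594 = 1.121359
a = ȳ − b·x̄ = 12.1225 − 1.121359·6.75 = 4.553330
ŷ(10) = a + b·10 = 4.553330 + 1.121359·10 = 15.766915

15.767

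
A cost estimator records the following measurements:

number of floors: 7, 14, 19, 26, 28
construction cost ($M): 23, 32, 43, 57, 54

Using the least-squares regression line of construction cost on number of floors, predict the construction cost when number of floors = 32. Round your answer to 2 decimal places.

n = 5, Σx = 94, Σy = 209, Σxy = 4420, Σx² = 2066
Sxx = Σx² − (Σx)²/n = 2066 − 1767.2 = 298.8
Sxy = Σxy − (Σx)(Σy)/n = 4420 − 3929.2 = 490.8
b = Sxy/Sxx = 490.8/298.8 = 1.642570
a = ȳ − b·x̄ = 41.8 − 1.642570·18.8 = 10.919679
ŷ(32) = a + b·32 = 10.919679 + 1.642570·32 = 63.481928

63.48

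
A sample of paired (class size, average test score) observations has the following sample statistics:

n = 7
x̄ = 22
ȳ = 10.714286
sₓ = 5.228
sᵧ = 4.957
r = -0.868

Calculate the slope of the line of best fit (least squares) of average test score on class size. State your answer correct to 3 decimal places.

b = r · sᵧ/sₓ = -0.868 · 4.957/5.228 = -0.823006

-0.823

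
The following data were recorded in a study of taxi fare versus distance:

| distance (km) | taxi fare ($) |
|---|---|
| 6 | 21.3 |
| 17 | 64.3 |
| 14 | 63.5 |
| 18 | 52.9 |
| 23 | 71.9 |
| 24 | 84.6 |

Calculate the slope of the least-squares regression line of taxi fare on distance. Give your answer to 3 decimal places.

n = 6, Σx = 102, Σy = 358.5, Σxy = 6746.2, Σx² = 1950
Sxx = Σx² − (Σx)²/n = 1950 − 1734 = 216
Sxy = Σxy − (Σx)(Σy)/n = 6746.2 − 6094.5 = 651.7
b = Sxy/Sxx = 651.7/216 = 3.017130

3.017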